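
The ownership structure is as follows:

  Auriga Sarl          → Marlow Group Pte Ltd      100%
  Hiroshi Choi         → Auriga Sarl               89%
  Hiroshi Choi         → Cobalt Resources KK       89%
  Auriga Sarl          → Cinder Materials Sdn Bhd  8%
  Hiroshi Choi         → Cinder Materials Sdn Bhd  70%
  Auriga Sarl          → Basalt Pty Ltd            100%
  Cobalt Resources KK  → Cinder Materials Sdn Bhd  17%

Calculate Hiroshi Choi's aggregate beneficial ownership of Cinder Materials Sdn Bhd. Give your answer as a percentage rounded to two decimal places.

Hiroshi reaches Cinder along 3 paths.
Via Auriga: 89% × 8% = 7.12%.
Direct stake: 70% = 70%.
Via Cobalt: 89% × 17% = 15.13%.
Total: 7.12% + 70% + 15.13% = 92.25%.

92.25%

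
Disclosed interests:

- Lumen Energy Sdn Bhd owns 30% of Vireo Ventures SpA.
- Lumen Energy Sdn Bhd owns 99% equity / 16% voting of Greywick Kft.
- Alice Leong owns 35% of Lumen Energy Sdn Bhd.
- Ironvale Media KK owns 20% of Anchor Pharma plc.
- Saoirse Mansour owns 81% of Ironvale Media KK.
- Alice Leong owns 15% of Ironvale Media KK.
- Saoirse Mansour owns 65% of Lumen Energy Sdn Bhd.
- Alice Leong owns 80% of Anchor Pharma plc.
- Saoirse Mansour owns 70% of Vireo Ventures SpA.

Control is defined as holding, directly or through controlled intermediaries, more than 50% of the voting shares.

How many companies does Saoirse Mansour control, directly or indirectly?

Saoirse holds 81% of Ironvale, so Saoirse controls Ironvale.
Saoirse holds 65% of Lumen, so Saoirse controls Lumen.
Lumen and Saoirse together hold 30% + 70% = 100% of Vireo, so Saoirse controls Vireo.
No other company's threshold is met.
Saoirse controls 3 companies.

3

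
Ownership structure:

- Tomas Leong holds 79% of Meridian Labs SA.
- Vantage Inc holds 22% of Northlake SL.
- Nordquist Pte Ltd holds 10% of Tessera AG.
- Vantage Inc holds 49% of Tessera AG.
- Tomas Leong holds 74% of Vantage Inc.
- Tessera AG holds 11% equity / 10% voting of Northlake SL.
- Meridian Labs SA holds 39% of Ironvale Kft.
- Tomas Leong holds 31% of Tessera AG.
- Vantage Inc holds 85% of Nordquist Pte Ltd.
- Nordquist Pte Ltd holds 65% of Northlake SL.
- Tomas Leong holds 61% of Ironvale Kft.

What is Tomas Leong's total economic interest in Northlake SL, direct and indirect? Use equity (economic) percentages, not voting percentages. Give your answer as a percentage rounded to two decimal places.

65.26%

Tomas reaches Northlake along 5 paths.
Via Vantage: 74% × 22% = 16.28%.
Via Vantage → Nordquist: 74% × 85% × 65% = 40.885%.
Via Vantage → Nordquist → Tessera: 74% × 85% × 10% × 11% = 0.6919%.
Via Vantage → Tessera: 74% × 49% × 11% = 3.9886%.
Via Tessera: 31% × 11% = 3.41%.
Total: 16.28% + 40.885% + 0.6919% + 3.9886% + 3.41% = 65.2555%.
Rounded: 65.26%.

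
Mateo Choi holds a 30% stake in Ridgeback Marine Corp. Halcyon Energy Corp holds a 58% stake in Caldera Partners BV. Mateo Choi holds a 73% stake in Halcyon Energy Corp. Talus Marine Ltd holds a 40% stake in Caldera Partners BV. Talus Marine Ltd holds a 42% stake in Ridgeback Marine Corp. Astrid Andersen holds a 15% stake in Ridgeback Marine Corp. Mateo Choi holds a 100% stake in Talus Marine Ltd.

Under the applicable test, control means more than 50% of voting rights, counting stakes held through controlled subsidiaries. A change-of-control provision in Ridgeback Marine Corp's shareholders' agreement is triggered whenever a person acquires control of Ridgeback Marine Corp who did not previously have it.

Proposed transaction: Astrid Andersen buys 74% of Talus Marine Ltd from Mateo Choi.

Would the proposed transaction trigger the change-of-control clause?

Yes

The purchase adds only to Astrid's holdings (Mateo's stake shrinks), so Astrid is the only person who could newly come to control Ridgeback.
Astrid's largest direct stake is 15% in Ridgeback, which does not meet the threshold, so Astrid controls no company.
In Ridgeback, Astrid's side holds only 15%, not > 50%.
So before the transaction, Astrid does not control Ridgeback.
After the purchase, Astrid holds 74% of Talus directly, and Mateo's stake falls to 26%.
Astrid holds 74% of Talus, so Astrid controls Talus.
Astrid and Talus together hold 15% + 42% = 57% of Ridgeback, so Astrid controls Ridgeback.
Astrid did not control Ridgeback before and does after, so the clause is triggered.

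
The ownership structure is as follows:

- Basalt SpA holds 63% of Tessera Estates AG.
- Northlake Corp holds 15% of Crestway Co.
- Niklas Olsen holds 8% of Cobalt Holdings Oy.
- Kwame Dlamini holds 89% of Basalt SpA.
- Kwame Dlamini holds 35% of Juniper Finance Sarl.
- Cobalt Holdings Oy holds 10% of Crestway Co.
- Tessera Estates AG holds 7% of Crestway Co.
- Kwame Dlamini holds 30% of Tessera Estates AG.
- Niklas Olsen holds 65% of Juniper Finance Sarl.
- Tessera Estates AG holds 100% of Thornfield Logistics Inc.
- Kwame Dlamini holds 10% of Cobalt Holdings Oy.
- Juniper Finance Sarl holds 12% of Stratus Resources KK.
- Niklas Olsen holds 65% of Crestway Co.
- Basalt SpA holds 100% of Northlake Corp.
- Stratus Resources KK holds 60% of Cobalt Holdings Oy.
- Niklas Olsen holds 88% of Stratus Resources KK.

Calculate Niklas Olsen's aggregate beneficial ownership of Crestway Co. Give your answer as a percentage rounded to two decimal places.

Niklas reaches Crestway along 4 paths.
Direct stake: 65% = 65%.
Via Stratus → Cobalt: 88% × 60% × 10% = 5.28%.
Via Juniper → Stratus → Cobalt: 65% × 12% × 60% × 10% = 0.468%.
Via Cobalt: 8% × 10% = 0.8%.
Total: 65% + 5.28% + 0.468% + 0.8% = 71.548%.
Rounded: 71.55%.

71.55%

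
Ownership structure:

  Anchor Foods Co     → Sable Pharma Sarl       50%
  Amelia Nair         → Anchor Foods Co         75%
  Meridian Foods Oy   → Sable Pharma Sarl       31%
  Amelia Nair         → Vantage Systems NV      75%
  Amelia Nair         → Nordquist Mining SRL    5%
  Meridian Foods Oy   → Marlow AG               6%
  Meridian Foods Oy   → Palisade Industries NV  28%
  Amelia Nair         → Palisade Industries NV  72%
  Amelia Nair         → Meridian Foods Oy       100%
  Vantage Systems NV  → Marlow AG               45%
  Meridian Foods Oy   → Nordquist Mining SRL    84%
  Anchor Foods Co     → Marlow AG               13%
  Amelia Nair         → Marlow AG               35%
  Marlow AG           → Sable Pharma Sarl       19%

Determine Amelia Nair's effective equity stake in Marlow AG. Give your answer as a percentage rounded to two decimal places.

84.50%

Amelia reaches Marlow along 4 paths.
Via Vantage: 75% × 45% = 33.75%.
Via Meridian: 100% × 6% = 6%.
Direct stake: 35% = 35%.
Via Anchor: 75% × 13% = 9.75%.
Total: 33.75% + 6% + 35% + 9.75% = 84.5%.
Rounded: 84.50%.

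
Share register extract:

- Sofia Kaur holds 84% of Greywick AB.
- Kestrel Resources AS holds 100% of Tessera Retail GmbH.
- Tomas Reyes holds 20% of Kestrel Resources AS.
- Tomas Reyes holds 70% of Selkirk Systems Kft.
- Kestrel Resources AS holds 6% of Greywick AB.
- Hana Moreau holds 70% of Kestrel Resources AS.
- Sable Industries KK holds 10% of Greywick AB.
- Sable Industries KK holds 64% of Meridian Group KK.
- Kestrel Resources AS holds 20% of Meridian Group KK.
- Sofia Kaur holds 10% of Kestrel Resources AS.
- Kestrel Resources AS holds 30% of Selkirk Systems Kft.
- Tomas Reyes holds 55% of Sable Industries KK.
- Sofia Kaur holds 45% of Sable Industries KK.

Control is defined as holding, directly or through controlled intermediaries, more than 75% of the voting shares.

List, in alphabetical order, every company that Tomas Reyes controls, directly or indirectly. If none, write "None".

None

Tomas's largest direct stake is 70% in Selkirk, which does not meet the threshold.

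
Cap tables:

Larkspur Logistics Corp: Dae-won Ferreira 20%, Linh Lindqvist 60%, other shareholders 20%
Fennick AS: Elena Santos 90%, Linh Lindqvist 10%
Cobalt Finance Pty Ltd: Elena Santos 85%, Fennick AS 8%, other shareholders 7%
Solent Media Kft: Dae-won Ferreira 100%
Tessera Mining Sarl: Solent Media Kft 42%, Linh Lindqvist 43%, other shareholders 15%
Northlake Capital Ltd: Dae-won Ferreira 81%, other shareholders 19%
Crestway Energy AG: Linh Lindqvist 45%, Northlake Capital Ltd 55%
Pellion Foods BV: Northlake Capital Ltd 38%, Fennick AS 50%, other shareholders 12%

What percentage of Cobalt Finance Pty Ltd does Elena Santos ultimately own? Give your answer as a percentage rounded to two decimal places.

92.20%

Elena reaches Cobalt along 2 paths.
Direct stake: 85% = 85%.
Via Fennick: 90% × 8% = 7.2%.
Total: 85% + 7.2% = 92.2%.
Rounded: 92.20%.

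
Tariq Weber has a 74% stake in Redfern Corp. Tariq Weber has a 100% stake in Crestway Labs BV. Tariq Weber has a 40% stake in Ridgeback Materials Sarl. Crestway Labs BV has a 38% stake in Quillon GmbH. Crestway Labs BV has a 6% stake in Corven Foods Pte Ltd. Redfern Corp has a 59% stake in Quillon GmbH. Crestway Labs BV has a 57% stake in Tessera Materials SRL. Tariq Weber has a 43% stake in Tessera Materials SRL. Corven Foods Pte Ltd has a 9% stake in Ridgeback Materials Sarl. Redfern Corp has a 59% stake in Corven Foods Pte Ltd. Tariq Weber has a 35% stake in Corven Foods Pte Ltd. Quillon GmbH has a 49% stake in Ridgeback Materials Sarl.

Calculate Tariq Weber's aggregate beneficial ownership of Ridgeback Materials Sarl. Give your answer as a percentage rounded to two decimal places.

Tariq reaches Ridgeback along 6 paths.
Direct stake: 40% = 40%.
Via Redfern → Quillon: 74% × 59% × 49% = 21.3934%.
Via Crestway → Quillon: 100% × 38% × 49% = 18.62%.
Via Corven: 35% × 9% = 3.15%.
Via Crestway → Corven: 100% × 6% × 9% = 0.54%.
Via Redfern → Corven: 74% × 59% × 9% = 3.9294%.
Total: 40% + 21.3934% + 18.62% + 3.15% + 0.54% + 3.9294% = 87.6328%.
Rounded: 87.63%.

87.63%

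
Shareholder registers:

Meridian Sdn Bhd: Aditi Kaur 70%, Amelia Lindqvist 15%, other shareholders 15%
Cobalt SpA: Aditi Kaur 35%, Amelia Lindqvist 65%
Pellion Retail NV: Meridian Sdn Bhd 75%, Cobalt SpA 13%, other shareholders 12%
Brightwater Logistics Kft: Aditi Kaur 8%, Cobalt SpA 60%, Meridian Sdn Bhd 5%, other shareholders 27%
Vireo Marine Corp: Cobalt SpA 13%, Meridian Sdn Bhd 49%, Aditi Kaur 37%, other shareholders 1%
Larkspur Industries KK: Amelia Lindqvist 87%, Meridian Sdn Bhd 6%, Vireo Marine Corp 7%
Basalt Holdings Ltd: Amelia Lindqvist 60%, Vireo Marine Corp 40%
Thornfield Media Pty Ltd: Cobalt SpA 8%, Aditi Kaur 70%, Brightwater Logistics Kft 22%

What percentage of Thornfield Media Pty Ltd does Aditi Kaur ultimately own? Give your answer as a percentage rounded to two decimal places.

79.95%

Aditi reaches Thornfield along 5 paths.
Via Cobalt: 35% × 8% = 2.8%.
Direct stake: 70% = 70%.
Via Brightwater: 8% × 22% = 1.76%.
Via Cobalt → Brightwater: 35% × 60% × 22% = 4.62%.
Via Meridian → Brightwater: 70% × 5% × 22% = 0.77%.
Total: 2.8% + 70% + 1.76% + 4.62% + 0.77% = 79.95%.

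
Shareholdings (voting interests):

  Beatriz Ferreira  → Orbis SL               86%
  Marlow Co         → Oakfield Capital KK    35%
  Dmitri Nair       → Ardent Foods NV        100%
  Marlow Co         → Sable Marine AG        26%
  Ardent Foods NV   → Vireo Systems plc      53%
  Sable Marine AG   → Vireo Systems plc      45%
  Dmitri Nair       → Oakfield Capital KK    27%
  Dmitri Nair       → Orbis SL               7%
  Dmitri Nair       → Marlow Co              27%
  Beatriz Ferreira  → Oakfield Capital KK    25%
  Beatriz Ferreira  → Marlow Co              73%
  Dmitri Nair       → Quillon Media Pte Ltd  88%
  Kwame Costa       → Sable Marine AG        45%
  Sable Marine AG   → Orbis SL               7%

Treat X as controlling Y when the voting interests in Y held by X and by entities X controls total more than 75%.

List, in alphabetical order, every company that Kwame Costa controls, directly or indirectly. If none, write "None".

Kwame's largest direct stake is 45% in Sable, which does not meet the threshold.

None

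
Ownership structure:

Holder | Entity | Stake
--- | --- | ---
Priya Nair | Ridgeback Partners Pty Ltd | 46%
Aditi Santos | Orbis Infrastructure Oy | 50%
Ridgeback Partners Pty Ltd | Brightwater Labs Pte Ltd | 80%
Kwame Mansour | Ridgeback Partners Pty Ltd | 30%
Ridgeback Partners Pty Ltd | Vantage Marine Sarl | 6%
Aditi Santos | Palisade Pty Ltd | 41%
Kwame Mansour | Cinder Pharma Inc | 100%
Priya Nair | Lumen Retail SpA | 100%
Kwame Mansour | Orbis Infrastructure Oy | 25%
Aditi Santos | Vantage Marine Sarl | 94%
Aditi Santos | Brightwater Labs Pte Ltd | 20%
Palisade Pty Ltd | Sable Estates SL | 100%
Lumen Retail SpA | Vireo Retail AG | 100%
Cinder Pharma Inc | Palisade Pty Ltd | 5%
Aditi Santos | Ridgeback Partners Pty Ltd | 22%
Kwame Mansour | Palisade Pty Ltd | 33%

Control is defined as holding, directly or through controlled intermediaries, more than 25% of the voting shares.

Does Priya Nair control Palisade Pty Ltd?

Priya holds 100% of Lumen, so Priya controls Lumen.
Priya holds 46% of Ridgeback, so Priya controls Ridgeback.
Lumen holds 100% of Vireo, so Priya controls Vireo.
Ridgeback holds 80% of Brightwater, so Priya controls Brightwater.
Neither Priya nor any entity Priya controls holds any voting interest in Palisade.
So Priya does not control Palisade.

No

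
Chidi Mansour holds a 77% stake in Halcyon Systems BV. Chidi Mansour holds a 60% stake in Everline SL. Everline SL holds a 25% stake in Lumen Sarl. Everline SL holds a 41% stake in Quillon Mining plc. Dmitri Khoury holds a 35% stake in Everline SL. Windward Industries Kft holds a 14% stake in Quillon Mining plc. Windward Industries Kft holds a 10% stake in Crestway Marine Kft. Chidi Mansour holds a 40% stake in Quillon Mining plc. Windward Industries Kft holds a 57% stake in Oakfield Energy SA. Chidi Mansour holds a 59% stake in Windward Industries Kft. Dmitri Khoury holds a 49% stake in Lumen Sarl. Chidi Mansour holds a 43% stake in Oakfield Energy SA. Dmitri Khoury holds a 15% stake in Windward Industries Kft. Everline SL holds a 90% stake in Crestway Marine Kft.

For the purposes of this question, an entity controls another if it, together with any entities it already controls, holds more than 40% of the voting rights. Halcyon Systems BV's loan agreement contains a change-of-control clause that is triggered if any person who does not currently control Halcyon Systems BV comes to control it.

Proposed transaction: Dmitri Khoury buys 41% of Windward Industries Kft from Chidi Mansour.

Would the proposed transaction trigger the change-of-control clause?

The purchase adds only to Dmitri's holdings (Chidi's stake shrinks), so Dmitri is the only person who could newly come to control Halcyon.
Dmitri holds 49% of Lumen, so Dmitri controls Lumen.
Neither Dmitri nor any entity Dmitri controls holds any voting interest in Halcyon.
So before the transaction, Dmitri does not control Halcyon.
After the purchase, Dmitri's direct stake in Windward rises to 15% + 41% = 56%, and Chidi's stake falls to 18%.
Dmitri holds 56% of Windward, so Dmitri controls Windward.
Windward holds 57% of Oakfield, so Dmitri controls Oakfield.
After the transaction, neither Dmitri nor any entity Dmitri controls holds a voting interest in Halcyon, so Dmitri still does not control it.
No new person acquires control, so the clause is not triggered.

No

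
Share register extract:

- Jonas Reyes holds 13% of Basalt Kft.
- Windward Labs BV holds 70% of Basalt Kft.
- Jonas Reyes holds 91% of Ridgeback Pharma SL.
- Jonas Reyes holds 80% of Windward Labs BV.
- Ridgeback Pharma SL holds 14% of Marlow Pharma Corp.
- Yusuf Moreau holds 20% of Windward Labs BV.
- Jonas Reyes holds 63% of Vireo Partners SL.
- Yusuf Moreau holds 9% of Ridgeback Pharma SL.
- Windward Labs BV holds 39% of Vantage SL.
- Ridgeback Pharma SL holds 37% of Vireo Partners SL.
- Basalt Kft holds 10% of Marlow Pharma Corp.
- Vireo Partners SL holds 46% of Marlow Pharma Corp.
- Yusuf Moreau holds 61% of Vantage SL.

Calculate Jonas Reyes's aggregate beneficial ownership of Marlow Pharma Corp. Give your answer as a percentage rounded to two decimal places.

64.11%

Jonas reaches Marlow along 5 paths.
Via Ridgeback: 91% × 14% = 12.74%.
Via Vireo: 63% × 46% = 28.98%.
Via Ridgeback → Vireo: 91% × 37% × 46% = 15.4882%.
Via Windward → Basalt: 80% × 70% × 10% = 5.6%.
Via Basalt: 13% × 10% = 1.3%.
Total: 12.74% + 28.98% + 15.4882% + 5.6% + 1.3% = 64.1082%.
Rounded: 64.11%.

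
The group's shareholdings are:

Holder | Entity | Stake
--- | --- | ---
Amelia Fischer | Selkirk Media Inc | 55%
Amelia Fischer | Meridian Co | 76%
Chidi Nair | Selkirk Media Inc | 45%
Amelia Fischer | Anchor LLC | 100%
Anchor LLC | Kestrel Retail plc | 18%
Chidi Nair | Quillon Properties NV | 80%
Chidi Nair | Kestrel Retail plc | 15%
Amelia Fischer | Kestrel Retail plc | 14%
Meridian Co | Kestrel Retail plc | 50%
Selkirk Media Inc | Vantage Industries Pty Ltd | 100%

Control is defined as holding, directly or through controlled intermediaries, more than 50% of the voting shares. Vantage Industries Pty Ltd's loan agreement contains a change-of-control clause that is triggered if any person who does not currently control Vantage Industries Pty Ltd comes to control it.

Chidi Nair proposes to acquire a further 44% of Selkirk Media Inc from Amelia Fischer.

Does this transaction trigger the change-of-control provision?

The purchase adds only to Chidi's holdings (Amelia's stake shrinks), so Chidi is the only person who could newly come to control Vantage.
Chidi holds 80% of Quillon, so Chidi controls Quillon.
Neither Chidi nor any entity Chidi controls holds any voting interest in Vantage.
So before the transaction, Chidi does not control Vantage.
After the purchase, Chidi's direct stake in Selkirk rises to 45% + 44% = 89%, and Amelia's stake falls to 11%.
Chidi holds 89% of Selkirk, so Chidi controls Selkirk.
Selkirk holds 100% of Vantage, so Chidi controls Vantage.
Chidi did not control Vantage before and does after, so the clause is triggered.

Yes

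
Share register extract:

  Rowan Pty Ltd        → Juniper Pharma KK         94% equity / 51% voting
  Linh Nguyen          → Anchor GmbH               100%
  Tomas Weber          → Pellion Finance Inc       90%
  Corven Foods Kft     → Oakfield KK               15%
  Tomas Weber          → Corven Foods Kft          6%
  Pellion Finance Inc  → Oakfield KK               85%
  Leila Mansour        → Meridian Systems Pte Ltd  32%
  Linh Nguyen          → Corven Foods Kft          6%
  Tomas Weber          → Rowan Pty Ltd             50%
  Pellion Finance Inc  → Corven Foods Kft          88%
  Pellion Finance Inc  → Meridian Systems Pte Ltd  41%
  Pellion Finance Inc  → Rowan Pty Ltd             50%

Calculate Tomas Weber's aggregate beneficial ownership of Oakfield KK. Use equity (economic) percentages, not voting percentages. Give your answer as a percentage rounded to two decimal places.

89.28%

Tomas reaches Oakfield along 3 paths.
Via Pellion: 90% × 85% = 76.5%.
Via Pellion → Corven: 90% × 88% × 15% = 11.88%.
Via Corven: 6% × 15% = 0.9%.
Total: 76.5% + 11.88% + 0.9% = 89.28%.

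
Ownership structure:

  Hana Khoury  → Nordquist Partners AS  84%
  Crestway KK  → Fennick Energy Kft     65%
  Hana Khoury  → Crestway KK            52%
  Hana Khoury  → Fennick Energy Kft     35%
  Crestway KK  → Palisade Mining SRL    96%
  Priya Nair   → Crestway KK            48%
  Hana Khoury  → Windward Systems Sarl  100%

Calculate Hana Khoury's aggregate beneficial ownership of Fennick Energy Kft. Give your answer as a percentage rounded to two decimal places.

Hana reaches Fennick along 2 paths.
Direct stake: 35% = 35%.
Via Crestway: 52% × 65% = 33.8%.
Total: 35% + 33.8% = 68.8%.
Rounded: 68.80%.

68.80%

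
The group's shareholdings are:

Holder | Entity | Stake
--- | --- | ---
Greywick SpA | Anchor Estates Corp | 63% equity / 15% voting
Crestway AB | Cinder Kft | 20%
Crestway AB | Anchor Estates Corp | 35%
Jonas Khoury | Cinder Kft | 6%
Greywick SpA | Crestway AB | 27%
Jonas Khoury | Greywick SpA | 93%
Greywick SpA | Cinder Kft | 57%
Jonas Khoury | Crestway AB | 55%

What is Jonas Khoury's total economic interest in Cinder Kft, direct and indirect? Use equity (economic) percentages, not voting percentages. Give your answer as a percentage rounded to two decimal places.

Jonas reaches Cinder along 4 paths.
Via Greywick: 93% × 57% = 53.01%.
Via Crestway: 55% × 20% = 11%.
Via Greywick → Crestway: 93% × 27% × 20% = 5.022%.
Direct stake: 6% = 6%.
Total: 53.01% + 11% + 5.022% + 6% = 75.032%.
Rounded: 75.03%.

75.03%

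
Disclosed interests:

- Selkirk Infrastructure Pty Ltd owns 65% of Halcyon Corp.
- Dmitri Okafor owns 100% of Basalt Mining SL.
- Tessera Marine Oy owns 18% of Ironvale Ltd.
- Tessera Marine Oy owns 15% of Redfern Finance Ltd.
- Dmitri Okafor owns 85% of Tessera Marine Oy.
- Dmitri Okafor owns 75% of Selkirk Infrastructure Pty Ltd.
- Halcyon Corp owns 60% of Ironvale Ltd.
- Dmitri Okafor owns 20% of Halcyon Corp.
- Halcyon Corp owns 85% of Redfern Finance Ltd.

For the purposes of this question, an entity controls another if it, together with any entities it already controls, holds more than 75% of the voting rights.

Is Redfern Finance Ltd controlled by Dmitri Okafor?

Dmitri holds 85% of Tessera, so Dmitri controls Tessera.
Dmitri holds 100% of Basalt, so Dmitri controls Basalt.
In Redfern, Dmitri's side holds only 15%, not > 75%.
So Dmitri does not control Redfern.

No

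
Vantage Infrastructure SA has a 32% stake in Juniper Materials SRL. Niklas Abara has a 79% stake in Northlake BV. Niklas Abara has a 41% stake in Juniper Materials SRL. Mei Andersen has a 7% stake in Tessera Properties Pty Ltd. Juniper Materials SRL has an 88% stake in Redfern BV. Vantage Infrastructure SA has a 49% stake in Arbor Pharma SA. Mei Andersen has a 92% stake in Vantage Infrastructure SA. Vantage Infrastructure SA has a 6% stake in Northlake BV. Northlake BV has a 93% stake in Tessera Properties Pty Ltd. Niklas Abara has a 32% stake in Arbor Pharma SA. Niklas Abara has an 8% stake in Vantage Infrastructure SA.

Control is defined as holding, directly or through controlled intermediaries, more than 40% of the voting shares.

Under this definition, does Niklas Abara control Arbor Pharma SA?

No

Niklas holds 79% of Northlake, so Niklas controls Northlake.
Northlake holds 93% of Tessera, so Niklas controls Tessera.
Niklas holds 41% of Juniper, so Niklas controls Juniper.
Juniper holds 88% of Redfern, so Niklas controls Redfern.
In Arbor, Niklas's side holds only 32%, not > 40%.
So Niklas does not control Arbor.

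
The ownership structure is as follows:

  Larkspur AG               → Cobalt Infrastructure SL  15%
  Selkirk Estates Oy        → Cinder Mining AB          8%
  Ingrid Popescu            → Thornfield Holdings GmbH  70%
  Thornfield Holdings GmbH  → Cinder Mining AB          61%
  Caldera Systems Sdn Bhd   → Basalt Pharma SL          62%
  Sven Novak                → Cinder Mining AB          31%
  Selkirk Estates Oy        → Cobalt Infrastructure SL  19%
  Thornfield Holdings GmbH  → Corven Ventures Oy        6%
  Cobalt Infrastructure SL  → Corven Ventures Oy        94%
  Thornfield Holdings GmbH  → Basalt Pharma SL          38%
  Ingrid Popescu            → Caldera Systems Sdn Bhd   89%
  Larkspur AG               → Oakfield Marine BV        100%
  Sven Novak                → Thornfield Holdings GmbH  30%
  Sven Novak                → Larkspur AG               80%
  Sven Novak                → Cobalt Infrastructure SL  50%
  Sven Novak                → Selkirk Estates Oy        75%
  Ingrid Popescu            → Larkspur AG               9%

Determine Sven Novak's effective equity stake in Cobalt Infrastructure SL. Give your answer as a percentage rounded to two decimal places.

Sven reaches Cobalt along 3 paths.
Via Selkirk: 75% × 19% = 14.25%.
Direct stake: 50% = 50%.
Via Larkspur: 80% × 15% = 12%.
Total: 14.25% + 50% + 12% = 76.25%.

76.25%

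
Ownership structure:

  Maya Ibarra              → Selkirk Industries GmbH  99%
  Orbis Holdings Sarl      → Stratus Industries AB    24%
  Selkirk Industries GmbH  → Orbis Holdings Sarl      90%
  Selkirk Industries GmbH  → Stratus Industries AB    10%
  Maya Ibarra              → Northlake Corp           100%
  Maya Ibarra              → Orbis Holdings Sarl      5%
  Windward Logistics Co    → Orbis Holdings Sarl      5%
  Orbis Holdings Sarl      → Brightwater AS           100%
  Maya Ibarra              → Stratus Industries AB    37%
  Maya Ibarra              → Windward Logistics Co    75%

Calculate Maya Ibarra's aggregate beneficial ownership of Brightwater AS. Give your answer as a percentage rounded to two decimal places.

97.85%

Maya reaches Brightwater along 3 paths.
Via Orbis: 5% × 100% = 5%.
Via Windward → Orbis: 75% × 5% × 100% = 3.75%.
Via Selkirk → Orbis: 99% × 90% × 100% = 89.1%.
Total: 5% + 3.75% + 89.1% = 97.85%.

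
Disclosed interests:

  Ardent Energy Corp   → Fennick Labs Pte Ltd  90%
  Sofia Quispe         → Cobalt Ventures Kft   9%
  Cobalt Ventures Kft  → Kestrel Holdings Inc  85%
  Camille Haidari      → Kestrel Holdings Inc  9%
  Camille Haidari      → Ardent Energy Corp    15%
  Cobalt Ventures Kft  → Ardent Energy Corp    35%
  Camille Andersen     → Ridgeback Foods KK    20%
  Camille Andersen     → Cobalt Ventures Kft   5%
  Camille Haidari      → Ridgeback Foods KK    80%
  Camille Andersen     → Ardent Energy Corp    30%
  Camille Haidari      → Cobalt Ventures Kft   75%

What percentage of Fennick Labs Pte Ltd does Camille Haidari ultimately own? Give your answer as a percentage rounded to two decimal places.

Camille Haidari reaches Fennick along 2 paths.
Via Ardent: 15% × 90% = 13.5%.
Via Cobalt → Ardent: 75% × 35% × 90% = 23.625%.
Total: 13.5% + 23.625% = 37.125%.
Rounded: 37.13%.

37.13%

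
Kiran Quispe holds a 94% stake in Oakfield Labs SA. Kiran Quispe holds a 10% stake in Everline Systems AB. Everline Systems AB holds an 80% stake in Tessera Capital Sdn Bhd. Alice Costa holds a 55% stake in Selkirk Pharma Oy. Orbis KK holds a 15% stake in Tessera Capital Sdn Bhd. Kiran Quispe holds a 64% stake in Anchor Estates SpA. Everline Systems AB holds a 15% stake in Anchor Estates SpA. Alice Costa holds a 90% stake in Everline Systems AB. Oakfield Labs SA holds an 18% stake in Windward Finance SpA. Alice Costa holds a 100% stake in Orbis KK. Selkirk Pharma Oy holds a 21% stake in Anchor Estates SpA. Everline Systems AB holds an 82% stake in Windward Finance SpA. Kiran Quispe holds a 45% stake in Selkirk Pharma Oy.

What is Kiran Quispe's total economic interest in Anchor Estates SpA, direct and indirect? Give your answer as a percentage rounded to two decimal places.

Kiran reaches Anchor along 3 paths.
Direct stake: 64% = 64%.
Via Selkirk: 45% × 21% = 9.45%.
Via Everline: 10% × 15% = 1.5%.
Total: 64% + 9.45% + 1.5% = 74.95%.

74.95%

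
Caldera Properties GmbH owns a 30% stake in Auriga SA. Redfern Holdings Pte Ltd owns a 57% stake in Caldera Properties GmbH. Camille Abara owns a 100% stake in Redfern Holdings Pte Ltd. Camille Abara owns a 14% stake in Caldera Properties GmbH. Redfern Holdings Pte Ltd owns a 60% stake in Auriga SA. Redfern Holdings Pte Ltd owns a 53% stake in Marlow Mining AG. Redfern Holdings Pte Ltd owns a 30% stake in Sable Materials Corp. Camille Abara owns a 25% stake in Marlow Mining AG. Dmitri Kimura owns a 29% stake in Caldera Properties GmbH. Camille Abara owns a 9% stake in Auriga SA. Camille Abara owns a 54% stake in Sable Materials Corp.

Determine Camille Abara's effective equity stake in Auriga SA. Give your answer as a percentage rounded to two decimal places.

90.30%

Camille reaches Auriga along 4 paths.
Direct stake: 9% = 9%.
Via Redfern → Caldera: 100% × 57% × 30% = 17.1%.
Via Caldera: 14% × 30% = 4.2%.
Via Redfern: 100% × 60% = 60%.
Total: 9% + 17.1% + 4.2% + 60% = 90.3%.
Rounded: 90.30%.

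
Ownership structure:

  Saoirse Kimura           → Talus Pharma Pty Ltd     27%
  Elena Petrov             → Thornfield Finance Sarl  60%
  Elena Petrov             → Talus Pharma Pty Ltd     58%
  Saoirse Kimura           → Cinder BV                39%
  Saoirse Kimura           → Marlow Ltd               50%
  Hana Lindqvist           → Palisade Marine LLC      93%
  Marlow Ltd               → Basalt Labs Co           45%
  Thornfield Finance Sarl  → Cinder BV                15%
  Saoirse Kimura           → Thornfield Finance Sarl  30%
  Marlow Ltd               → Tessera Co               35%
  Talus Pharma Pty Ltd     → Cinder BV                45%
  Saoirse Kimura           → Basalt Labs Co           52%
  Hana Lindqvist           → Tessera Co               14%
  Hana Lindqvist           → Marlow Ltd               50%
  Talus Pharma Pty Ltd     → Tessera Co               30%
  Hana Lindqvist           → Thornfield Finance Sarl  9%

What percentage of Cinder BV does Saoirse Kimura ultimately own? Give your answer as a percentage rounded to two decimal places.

Saoirse reaches Cinder along 3 paths.
Via Talus: 27% × 45% = 12.15%.
Direct stake: 39% = 39%.
Via Thornfield: 30% × 15% = 4.5%.
Total: 12.15% + 39% + 4.5% = 55.65%.

55.65%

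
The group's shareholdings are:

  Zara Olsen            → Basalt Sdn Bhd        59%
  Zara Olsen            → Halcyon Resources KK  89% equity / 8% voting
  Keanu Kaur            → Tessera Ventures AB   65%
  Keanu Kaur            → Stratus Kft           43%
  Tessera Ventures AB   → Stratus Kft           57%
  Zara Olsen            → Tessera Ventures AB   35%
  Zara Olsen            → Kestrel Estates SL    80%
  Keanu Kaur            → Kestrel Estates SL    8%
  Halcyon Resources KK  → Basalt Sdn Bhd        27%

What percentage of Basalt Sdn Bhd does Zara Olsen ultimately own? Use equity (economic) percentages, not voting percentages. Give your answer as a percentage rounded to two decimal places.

Zara reaches Basalt along 2 paths.
Via Halcyon: 89% × 27% = 24.03%.
Direct stake: 59% = 59%.
Total: 24.03% + 59% = 83.03%.

83.03%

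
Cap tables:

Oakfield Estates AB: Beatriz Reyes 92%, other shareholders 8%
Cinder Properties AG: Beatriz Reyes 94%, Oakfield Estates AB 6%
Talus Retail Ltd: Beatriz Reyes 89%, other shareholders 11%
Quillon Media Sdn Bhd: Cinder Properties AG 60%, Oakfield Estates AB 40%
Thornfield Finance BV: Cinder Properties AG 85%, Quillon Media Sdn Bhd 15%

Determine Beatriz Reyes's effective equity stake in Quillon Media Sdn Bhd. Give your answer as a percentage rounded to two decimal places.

96.51%

Beatriz reaches Quillon along 3 paths.
Via Cinder: 94% × 60% = 56.4%.
Via Oakfield → Cinder: 92% × 6% × 60% = 3.312%.
Via Oakfield: 92% × 40% = 36.8%.
Total: 56.4% + 3.312% + 36.8% = 96.512%.
Rounded: 96.51%.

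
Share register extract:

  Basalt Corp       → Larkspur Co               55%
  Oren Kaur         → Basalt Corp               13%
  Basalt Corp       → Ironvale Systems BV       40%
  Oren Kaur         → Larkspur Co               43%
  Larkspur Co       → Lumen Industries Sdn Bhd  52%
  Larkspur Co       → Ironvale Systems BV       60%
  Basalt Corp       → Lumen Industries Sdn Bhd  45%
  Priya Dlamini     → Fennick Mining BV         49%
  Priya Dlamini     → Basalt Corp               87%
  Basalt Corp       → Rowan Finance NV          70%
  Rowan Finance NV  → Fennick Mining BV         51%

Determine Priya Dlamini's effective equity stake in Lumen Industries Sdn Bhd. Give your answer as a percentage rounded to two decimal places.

64.03%

Priya reaches Lumen along 2 paths.
Via Basalt → Larkspur: 87% × 55% × 52% = 24.882%.
Via Basalt: 87% × 45% = 39.15%.
Total: 24.882% + 39.15% = 64.032%.
Rounded: 64.03%.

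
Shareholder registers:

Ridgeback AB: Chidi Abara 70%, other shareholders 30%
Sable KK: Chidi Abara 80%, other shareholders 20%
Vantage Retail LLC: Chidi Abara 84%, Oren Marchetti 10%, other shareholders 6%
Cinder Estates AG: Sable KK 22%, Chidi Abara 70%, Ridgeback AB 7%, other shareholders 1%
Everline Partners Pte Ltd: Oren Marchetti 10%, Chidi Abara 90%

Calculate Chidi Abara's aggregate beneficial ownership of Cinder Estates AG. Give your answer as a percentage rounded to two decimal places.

Chidi reaches Cinder along 3 paths.
Via Sable: 80% × 22% = 17.6%.
Direct stake: 70% = 70%.
Via Ridgeback: 70% × 7% = 4.9%.
Total: 17.6% + 70% + 4.9% = 92.5%.
Rounded: 92.50%.

92.50%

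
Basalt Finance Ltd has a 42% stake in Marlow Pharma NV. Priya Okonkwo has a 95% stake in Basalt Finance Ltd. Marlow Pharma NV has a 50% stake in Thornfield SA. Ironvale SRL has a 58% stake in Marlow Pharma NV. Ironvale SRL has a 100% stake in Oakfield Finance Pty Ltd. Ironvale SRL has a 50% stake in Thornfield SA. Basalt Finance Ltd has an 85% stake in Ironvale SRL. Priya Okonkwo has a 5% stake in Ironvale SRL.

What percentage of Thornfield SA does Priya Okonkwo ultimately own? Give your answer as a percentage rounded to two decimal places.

Priya reaches Thornfield along 5 paths.
Via Basalt → Marlow: 95% × 42% × 50% = 19.95%.
Via Basalt → Ironvale → Marlow: 95% × 85% × 58% × 50% = 23.4175%.
Via Ironvale → Marlow: 5% × 58% × 50% = 1.45%.
Via Basalt → Ironvale: 95% × 85% × 50% = 40.375%.
Via Ironvale: 5% × 50% = 2.5%.
Total: 19.95% + 23.4175% + 1.45% + 40.375% + 2.5% = 87.6925%.
Rounded: 87.69%.

87.69%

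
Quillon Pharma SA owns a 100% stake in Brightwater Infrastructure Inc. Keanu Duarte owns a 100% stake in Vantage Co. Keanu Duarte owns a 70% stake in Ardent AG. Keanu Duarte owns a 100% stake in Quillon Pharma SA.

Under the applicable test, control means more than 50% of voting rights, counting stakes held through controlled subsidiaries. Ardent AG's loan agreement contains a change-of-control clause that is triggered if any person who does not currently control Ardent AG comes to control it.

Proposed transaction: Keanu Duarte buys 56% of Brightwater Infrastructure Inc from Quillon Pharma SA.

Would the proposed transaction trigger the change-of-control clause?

The purchase adds only to Keanu's holdings (Quillon's stake shrinks), so Keanu is the only person who could newly come to control Ardent.
Keanu holds 70% of Ardent, so Keanu controls Ardent.
So Keanu already controls Ardent before the transaction.
After the purchase, Keanu holds 56% of Brightwater directly, and Quillon's stake falls to 44%.
Keanu controlled Ardent already, so this is not a new person acquiring control; every other person's position is unchanged or reduced.
No new person acquires control, so the clause is not triggered.

No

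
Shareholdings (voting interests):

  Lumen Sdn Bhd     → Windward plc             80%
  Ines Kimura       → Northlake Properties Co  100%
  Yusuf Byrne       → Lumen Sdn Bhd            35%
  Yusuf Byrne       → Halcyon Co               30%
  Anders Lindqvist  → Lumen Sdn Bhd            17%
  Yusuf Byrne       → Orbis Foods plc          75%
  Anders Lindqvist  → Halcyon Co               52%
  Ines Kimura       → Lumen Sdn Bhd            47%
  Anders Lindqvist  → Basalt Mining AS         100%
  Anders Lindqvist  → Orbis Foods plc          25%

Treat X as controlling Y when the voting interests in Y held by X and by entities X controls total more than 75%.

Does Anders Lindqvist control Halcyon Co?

No

Anders holds 100% of Basalt, so Anders controls Basalt.
In Halcyon, Anders's side holds only 52%, not > 75%.
So Anders does not control Halcyon.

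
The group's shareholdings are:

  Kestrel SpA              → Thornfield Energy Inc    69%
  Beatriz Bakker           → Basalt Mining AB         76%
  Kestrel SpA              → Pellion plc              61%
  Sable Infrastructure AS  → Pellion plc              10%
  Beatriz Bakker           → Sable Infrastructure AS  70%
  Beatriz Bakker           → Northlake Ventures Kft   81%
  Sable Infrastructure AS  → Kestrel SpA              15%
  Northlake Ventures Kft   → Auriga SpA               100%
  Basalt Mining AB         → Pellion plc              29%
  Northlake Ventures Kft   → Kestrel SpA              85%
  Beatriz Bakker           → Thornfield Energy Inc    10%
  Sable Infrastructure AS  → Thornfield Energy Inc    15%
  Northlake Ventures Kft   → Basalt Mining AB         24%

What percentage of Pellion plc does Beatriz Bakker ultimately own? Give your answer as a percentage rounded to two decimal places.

83.08%

Beatriz reaches Pellion along 5 paths.
Via Northlake → Basalt: 81% × 24% × 29% = 5.6376%.
Via Basalt: 76% × 29% = 22.04%.
Via Sable: 70% × 10% = 7%.
Via Sable → Kestrel: 70% × 15% × 61% = 6.405%.
Via Northlake → Kestrel: 81% × 85% × 61% = 41.9985%.
Total: 5.6376% + 22.04% + 7% + 6.405% + 41.9985% = 83.0811%.
Rounded: 83.08%.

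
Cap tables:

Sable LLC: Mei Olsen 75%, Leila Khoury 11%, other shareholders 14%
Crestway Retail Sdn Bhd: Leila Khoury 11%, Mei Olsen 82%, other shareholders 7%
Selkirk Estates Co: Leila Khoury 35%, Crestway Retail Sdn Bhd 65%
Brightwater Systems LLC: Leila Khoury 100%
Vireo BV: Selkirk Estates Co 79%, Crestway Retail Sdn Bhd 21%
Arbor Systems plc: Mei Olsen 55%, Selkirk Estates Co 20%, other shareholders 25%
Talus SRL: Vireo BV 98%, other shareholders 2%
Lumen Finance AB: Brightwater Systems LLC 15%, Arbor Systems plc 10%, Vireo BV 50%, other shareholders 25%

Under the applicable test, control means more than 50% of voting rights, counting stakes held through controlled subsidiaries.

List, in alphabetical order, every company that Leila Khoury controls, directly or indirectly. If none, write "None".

Leila holds 100% of Brightwater, so Leila controls Brightwater.
No other company's threshold is met.

Brightwater Systems LLC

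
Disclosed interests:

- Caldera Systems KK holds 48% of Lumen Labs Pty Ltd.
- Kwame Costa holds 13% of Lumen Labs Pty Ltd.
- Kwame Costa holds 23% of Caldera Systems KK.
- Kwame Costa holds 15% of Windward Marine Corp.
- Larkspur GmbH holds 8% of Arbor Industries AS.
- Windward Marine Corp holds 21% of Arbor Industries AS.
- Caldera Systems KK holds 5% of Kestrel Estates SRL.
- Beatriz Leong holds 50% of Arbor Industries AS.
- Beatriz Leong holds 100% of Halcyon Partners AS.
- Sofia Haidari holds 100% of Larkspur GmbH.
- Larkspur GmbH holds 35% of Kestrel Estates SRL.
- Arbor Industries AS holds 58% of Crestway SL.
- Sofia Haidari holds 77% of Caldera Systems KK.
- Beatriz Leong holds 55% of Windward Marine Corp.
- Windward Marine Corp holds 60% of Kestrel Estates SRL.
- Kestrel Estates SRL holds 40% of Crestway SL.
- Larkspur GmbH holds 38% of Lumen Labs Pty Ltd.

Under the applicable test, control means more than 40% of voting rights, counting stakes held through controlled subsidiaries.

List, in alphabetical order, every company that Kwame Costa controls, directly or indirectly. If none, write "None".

Kwame's largest direct stake is 23% in Caldera, which does not meet the threshold.

None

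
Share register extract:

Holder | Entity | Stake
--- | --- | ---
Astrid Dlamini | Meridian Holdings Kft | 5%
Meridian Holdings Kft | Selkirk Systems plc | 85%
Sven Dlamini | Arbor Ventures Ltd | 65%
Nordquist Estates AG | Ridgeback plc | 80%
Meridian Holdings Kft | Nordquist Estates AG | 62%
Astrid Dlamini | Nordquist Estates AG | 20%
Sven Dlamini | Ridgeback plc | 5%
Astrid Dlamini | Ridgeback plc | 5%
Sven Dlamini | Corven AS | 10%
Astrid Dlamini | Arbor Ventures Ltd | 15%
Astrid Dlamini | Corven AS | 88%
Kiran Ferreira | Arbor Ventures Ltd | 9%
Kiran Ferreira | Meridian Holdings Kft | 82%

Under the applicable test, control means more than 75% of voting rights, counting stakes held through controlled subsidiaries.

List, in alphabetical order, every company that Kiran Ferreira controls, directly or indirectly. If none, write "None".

Meridian Holdings Kft, Selkirk Systems plc

Kiran holds 82% of Meridian, so Kiran controls Meridian.
Meridian holds 85% of Selkirk, so Kiran controls Selkirk.
No other company's threshold is met.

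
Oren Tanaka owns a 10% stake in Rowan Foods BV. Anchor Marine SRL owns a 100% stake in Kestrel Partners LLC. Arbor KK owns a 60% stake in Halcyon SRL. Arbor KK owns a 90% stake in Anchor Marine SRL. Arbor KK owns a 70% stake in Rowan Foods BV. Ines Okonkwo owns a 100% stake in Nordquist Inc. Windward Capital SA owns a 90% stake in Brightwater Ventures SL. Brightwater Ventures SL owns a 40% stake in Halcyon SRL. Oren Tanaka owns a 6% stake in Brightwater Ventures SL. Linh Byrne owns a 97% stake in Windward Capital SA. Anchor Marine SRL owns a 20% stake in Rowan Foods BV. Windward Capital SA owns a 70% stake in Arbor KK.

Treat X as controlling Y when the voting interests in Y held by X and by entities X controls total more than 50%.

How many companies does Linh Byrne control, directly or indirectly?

Linh holds 97% of Windward, so Linh controls Windward.
Windward holds 90% of Brightwater, so Linh controls Brightwater.
Windward holds 70% of Arbor, so Linh controls Arbor.
Arbor holds 90% of Anchor, so Linh controls Anchor.
Brightwater and Arbor together hold 40% + 60% = 100% of Halcyon, so Linh controls Halcyon.
Anchor and Arbor together hold 20% + 70% = 90% of Rowan, so Linh controls Rowan.
Anchor holds 100% of Kestrel, so Linh controls Kestrel.
No other company's threshold is met.
Linh controls 7 companies.

7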